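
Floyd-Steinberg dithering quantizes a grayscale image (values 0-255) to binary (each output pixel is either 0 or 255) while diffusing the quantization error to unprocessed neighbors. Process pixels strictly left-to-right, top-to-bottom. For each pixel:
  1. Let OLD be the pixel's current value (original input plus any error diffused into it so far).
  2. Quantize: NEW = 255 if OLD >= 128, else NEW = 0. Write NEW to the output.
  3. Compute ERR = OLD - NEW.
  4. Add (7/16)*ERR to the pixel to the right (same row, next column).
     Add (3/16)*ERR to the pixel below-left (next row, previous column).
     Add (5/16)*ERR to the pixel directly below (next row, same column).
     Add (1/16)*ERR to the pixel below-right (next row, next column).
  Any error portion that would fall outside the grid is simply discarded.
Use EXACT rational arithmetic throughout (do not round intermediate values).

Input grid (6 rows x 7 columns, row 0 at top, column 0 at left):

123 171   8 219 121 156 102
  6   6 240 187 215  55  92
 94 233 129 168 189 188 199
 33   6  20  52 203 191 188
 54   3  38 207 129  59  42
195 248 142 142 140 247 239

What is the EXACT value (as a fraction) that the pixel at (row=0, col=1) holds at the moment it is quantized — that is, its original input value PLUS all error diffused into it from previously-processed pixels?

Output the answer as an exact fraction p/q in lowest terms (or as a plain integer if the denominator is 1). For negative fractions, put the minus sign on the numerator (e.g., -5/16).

(0,0): OLD=123 → NEW=0, ERR=123
(0,1): OLD=3597/16 → NEW=255, ERR=-483/16
Target (0,1): original=171, with diffused error = 3597/16

Answer: 3597/16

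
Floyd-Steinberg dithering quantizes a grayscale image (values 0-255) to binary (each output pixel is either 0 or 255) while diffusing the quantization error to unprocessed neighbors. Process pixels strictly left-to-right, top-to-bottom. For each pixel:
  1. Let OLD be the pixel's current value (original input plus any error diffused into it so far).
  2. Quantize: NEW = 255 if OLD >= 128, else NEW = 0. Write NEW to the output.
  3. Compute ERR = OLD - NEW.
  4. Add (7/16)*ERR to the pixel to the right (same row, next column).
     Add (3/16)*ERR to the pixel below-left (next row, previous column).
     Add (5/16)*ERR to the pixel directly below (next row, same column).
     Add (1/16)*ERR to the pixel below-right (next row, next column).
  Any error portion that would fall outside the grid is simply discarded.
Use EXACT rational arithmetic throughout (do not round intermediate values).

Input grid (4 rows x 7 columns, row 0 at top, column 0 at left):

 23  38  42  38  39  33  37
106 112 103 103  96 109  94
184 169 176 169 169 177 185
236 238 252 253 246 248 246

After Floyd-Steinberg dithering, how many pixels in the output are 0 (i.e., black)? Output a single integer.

Answer: 12

Derivation:
(0,0): OLD=23 → NEW=0, ERR=23
(0,1): OLD=769/16 → NEW=0, ERR=769/16
(0,2): OLD=16135/256 → NEW=0, ERR=16135/256
(0,3): OLD=268593/4096 → NEW=0, ERR=268593/4096
(0,4): OLD=4436055/65536 → NEW=0, ERR=4436055/65536
(0,5): OLD=65655393/1048576 → NEW=0, ERR=65655393/1048576
(0,6): OLD=1080344743/16777216 → NEW=0, ERR=1080344743/16777216
(1,0): OLD=31283/256 → NEW=0, ERR=31283/256
(1,1): OLD=396773/2048 → NEW=255, ERR=-125467/2048
(1,2): OLD=7287113/65536 → NEW=0, ERR=7287113/65536
(1,3): OLD=49484821/262144 → NEW=255, ERR=-17361899/262144
(1,4): OLD=1745089951/16777216 → NEW=0, ERR=1745089951/16777216
(1,5): OLD=25552095055/134217728 → NEW=255, ERR=-8673425585/134217728
(1,6): OLD=192767163841/2147483648 → NEW=0, ERR=192767163841/2147483648
(2,0): OLD=6904231/32768 → NEW=255, ERR=-1451609/32768
(2,1): OLD=166681885/1048576 → NEW=255, ERR=-100704995/1048576
(2,2): OLD=2558242199/16777216 → NEW=255, ERR=-1719947881/16777216
(2,3): OLD=17435459999/134217728 → NEW=255, ERR=-16790060641/134217728
(2,4): OLD=140144170511/1073741824 → NEW=255, ERR=-133659994609/1073741824
(2,5): OLD=4318232725061/34359738368 → NEW=0, ERR=4318232725061/34359738368
(2,6): OLD=145133430802227/549755813888 → NEW=255, ERR=4945698260787/549755813888
(3,0): OLD=3425050551/16777216 → NEW=255, ERR=-853139529/16777216
(3,1): OLD=21978097387/134217728 → NEW=255, ERR=-12247423253/134217728
(3,2): OLD=161687790001/1073741824 → NEW=255, ERR=-112116375119/1073741824
(3,3): OLD=594758300967/4294967296 → NEW=255, ERR=-500458359513/4294967296
(3,4): OLD=94485105597367/549755813888 → NEW=255, ERR=-45702626944073/549755813888
(3,5): OLD=1076687238223253/4398046511104 → NEW=255, ERR=-44814622108267/4398046511104
(3,6): OLD=17747570432186763/70368744177664 → NEW=255, ERR=-196459333117557/70368744177664
Output grid:
  Row 0: .......  (7 black, running=7)
  Row 1: .#.#.#.  (4 black, running=11)
  Row 2: #####.#  (1 black, running=12)
  Row 3: #######  (0 black, running=12)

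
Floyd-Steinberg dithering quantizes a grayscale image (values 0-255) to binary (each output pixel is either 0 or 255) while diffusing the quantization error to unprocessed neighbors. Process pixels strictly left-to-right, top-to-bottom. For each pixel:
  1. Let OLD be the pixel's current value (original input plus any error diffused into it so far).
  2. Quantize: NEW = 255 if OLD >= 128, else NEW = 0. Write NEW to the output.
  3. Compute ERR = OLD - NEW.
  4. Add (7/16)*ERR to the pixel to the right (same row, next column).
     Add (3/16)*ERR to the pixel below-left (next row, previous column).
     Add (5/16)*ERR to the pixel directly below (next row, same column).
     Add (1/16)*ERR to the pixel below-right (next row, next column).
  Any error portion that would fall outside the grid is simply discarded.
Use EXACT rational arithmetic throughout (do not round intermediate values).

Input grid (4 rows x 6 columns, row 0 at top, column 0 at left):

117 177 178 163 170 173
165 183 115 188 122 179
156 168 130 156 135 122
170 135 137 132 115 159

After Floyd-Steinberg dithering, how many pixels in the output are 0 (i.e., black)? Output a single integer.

(0,0): OLD=117 → NEW=0, ERR=117
(0,1): OLD=3651/16 → NEW=255, ERR=-429/16
(0,2): OLD=42565/256 → NEW=255, ERR=-22715/256
(0,3): OLD=508643/4096 → NEW=0, ERR=508643/4096
(0,4): OLD=14701621/65536 → NEW=255, ERR=-2010059/65536
(0,5): OLD=167333235/1048576 → NEW=255, ERR=-100053645/1048576
(1,0): OLD=50313/256 → NEW=255, ERR=-14967/256
(1,1): OLD=286143/2048 → NEW=255, ERR=-236097/2048
(1,2): OLD=3830187/65536 → NEW=0, ERR=3830187/65536
(1,3): OLD=63197455/262144 → NEW=255, ERR=-3649265/262144
(1,4): OLD=1613887885/16777216 → NEW=0, ERR=1613887885/16777216
(1,5): OLD=50828295115/268435456 → NEW=255, ERR=-17622746165/268435456
(2,0): OLD=3804837/32768 → NEW=0, ERR=3804837/32768
(2,1): OLD=199311975/1048576 → NEW=255, ERR=-68074905/1048576
(2,2): OLD=1846255861/16777216 → NEW=0, ERR=1846255861/16777216
(2,3): OLD=29727074445/134217728 → NEW=255, ERR=-4498446195/134217728
(2,4): OLD=589348283175/4294967296 → NEW=255, ERR=-505868377305/4294967296
(2,5): OLD=3846033126017/68719476736 → NEW=0, ERR=3846033126017/68719476736
(3,0): OLD=3256675925/16777216 → NEW=255, ERR=-1021514155/16777216
(3,1): OLD=15564519601/134217728 → NEW=0, ERR=15564519601/134217728
(3,2): OLD=227399102499/1073741824 → NEW=255, ERR=-46405062621/1073741824
(3,3): OLD=6006914153065/68719476736 → NEW=0, ERR=6006914153065/68719476736
(3,4): OLD=68628830503753/549755813888 → NEW=0, ERR=68628830503753/549755813888
(3,5): OLD=1968070776802983/8796093022208 → NEW=255, ERR=-274932943860057/8796093022208
Output grid:
  Row 0: .##.##  (2 black, running=2)
  Row 1: ##.#.#  (2 black, running=4)
  Row 2: .#.##.  (3 black, running=7)
  Row 3: #.#..#  (3 black, running=10)

Answer: 10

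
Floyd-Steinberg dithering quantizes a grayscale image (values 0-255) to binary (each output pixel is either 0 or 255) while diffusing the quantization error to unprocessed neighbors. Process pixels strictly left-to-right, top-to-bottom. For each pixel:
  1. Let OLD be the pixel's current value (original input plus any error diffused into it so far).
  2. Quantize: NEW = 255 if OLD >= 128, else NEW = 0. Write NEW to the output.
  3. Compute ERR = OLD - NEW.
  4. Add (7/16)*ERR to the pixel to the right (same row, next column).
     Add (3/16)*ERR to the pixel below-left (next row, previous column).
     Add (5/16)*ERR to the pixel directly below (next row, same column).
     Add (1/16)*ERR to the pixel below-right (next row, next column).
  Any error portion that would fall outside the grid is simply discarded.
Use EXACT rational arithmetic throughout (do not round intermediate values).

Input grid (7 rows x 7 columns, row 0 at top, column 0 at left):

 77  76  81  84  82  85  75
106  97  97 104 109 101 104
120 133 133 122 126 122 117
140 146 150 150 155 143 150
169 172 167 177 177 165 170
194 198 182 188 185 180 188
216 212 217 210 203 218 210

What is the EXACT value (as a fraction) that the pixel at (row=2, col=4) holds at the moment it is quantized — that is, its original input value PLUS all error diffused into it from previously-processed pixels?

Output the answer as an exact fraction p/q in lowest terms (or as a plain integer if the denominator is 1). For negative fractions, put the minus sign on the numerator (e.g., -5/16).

(0,0): OLD=77 → NEW=0, ERR=77
(0,1): OLD=1755/16 → NEW=0, ERR=1755/16
(0,2): OLD=33021/256 → NEW=255, ERR=-32259/256
(0,3): OLD=118251/4096 → NEW=0, ERR=118251/4096
(0,4): OLD=6201709/65536 → NEW=0, ERR=6201709/65536
(0,5): OLD=132540923/1048576 → NEW=0, ERR=132540923/1048576
(0,6): OLD=2186077661/16777216 → NEW=255, ERR=-2092112419/16777216
(1,0): OLD=38561/256 → NEW=255, ERR=-26719/256
(1,1): OLD=136807/2048 → NEW=0, ERR=136807/2048
(1,2): OLD=6495603/65536 → NEW=0, ERR=6495603/65536
(1,3): OLD=43582007/262144 → NEW=255, ERR=-23264713/262144
(1,4): OLD=2101336325/16777216 → NEW=0, ERR=2101336325/16777216
(1,5): OLD=23867954709/134217728 → NEW=255, ERR=-10357565931/134217728
(1,6): OLD=84116079259/2147483648 → NEW=0, ERR=84116079259/2147483648
(2,0): OLD=3273821/32768 → NEW=0, ERR=3273821/32768
(2,1): OLD=219829967/1048576 → NEW=255, ERR=-47556913/1048576
(2,2): OLD=2208988205/16777216 → NEW=255, ERR=-2069201875/16777216
(2,3): OLD=9393443845/134217728 → NEW=0, ERR=9393443845/134217728
(2,4): OLD=188703134357/1073741824 → NEW=255, ERR=-85101030763/1073741824
Target (2,4): original=126, with diffused error = 188703134357/1073741824

Answer: 188703134357/1073741824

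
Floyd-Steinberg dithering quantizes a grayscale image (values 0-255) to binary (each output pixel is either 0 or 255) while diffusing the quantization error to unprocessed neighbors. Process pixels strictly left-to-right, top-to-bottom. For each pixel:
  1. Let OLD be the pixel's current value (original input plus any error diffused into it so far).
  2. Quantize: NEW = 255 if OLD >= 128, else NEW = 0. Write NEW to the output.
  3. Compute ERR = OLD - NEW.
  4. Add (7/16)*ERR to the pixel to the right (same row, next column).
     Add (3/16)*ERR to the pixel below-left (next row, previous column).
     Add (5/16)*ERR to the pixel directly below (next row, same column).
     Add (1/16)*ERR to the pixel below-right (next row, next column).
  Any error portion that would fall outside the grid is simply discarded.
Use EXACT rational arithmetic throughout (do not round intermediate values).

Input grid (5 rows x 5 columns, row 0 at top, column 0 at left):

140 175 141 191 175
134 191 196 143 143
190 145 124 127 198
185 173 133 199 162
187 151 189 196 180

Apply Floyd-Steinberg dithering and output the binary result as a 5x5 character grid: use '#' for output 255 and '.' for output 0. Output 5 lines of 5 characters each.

(0,0): OLD=140 → NEW=255, ERR=-115
(0,1): OLD=1995/16 → NEW=0, ERR=1995/16
(0,2): OLD=50061/256 → NEW=255, ERR=-15219/256
(0,3): OLD=675803/4096 → NEW=255, ERR=-368677/4096
(0,4): OLD=8888061/65536 → NEW=255, ERR=-7823619/65536
(1,0): OLD=31089/256 → NEW=0, ERR=31089/256
(1,1): OLD=542231/2048 → NEW=255, ERR=19991/2048
(1,2): OLD=11312099/65536 → NEW=255, ERR=-5399581/65536
(1,3): OLD=13822055/262144 → NEW=0, ERR=13822055/262144
(1,4): OLD=516472149/4194304 → NEW=0, ERR=516472149/4194304
(2,0): OLD=7529453/32768 → NEW=255, ERR=-826387/32768
(2,1): OLD=135432703/1048576 → NEW=255, ERR=-131954177/1048576
(2,2): OLD=900829117/16777216 → NEW=0, ERR=900829117/16777216
(2,3): OLD=49635537383/268435456 → NEW=255, ERR=-18815503897/268435456
(2,4): OLD=898119869329/4294967296 → NEW=255, ERR=-197096791151/4294967296
(3,0): OLD=2575700509/16777216 → NEW=255, ERR=-1702489571/16777216
(3,1): OLD=13122474969/134217728 → NEW=0, ERR=13122474969/134217728
(3,2): OLD=736784848291/4294967296 → NEW=255, ERR=-358431812189/4294967296
(3,3): OLD=1162529344235/8589934592 → NEW=255, ERR=-1027903976725/8589934592
(3,4): OLD=12496718589175/137438953472 → NEW=0, ERR=12496718589175/137438953472
(4,0): OLD=372847284243/2147483648 → NEW=255, ERR=-174761045997/2147483648
(4,1): OLD=8518449571475/68719476736 → NEW=0, ERR=8518449571475/68719476736
(4,2): OLD=220811311417597/1099511627776 → NEW=255, ERR=-59564153665283/1099511627776
(4,3): OLD=2581423546164371/17592186044416 → NEW=255, ERR=-1904583895161709/17592186044416
(4,4): OLD=43226161094525317/281474976710656 → NEW=255, ERR=-28549957966691963/281474976710656
Row 0: #.###
Row 1: .##..
Row 2: ##.##
Row 3: #.##.
Row 4: #.###

Answer: #.###
.##..
##.##
#.##.
#.###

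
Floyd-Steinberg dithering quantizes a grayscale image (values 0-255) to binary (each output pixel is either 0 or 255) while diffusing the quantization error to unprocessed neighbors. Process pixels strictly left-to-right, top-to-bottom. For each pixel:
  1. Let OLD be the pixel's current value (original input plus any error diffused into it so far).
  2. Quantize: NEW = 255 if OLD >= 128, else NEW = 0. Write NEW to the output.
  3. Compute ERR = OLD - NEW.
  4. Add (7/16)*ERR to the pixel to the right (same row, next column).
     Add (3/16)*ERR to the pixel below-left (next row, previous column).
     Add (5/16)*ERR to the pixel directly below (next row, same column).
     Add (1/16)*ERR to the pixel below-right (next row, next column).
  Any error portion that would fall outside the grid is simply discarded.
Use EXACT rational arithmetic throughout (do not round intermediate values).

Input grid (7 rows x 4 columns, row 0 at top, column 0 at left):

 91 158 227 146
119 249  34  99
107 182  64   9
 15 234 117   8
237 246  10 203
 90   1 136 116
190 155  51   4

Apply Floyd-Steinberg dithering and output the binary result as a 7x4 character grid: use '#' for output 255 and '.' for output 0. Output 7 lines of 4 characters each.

Answer: .##.
##.#
.#..
.#..
##.#
..#.
##..

Derivation:
(0,0): OLD=91 → NEW=0, ERR=91
(0,1): OLD=3165/16 → NEW=255, ERR=-915/16
(0,2): OLD=51707/256 → NEW=255, ERR=-13573/256
(0,3): OLD=503005/4096 → NEW=0, ERR=503005/4096
(1,0): OLD=34999/256 → NEW=255, ERR=-30281/256
(1,1): OLD=358657/2048 → NEW=255, ERR=-163583/2048
(1,2): OLD=126997/65536 → NEW=0, ERR=126997/65536
(1,3): OLD=141463715/1048576 → NEW=255, ERR=-125923165/1048576
(2,0): OLD=1804187/32768 → NEW=0, ERR=1804187/32768
(2,1): OLD=182555225/1048576 → NEW=255, ERR=-84831655/1048576
(2,2): OLD=3569501/2097152 → NEW=0, ERR=3569501/2097152
(2,3): OLD=-928191351/33554432 → NEW=0, ERR=-928191351/33554432
(3,0): OLD=285833195/16777216 → NEW=0, ERR=285833195/16777216
(3,1): OLD=59037608437/268435456 → NEW=255, ERR=-9413432843/268435456
(3,2): OLD=394908128267/4294967296 → NEW=0, ERR=394908128267/4294967296
(3,3): OLD=2727380585165/68719476736 → NEW=0, ERR=2727380585165/68719476736
(4,0): OLD=1012533606223/4294967296 → NEW=255, ERR=-82683054257/4294967296
(4,1): OLD=8415516476269/34359738368 → NEW=255, ERR=-346216807571/34359738368
(4,2): OLD=43513034180813/1099511627776 → NEW=0, ERR=43513034180813/1099511627776
(4,3): OLD=4195091933931691/17592186044416 → NEW=255, ERR=-290915507394389/17592186044416
(5,0): OLD=45132050656927/549755813888 → NEW=0, ERR=45132050656927/549755813888
(5,1): OLD=703418446682681/17592186044416 → NEW=0, ERR=703418446682681/17592186044416
(5,2): OLD=1426111223944797/8796093022208 → NEW=255, ERR=-816892496718243/8796093022208
(5,3): OLD=20456233354301757/281474976710656 → NEW=0, ERR=20456233354301757/281474976710656
(6,0): OLD=62811629020181003/281474976710656 → NEW=255, ERR=-8964490041036277/281474976710656
(6,1): OLD=636265917941182717/4503599627370496 → NEW=255, ERR=-512151987038293763/4503599627370496
(6,2): OLD=-839397081575183013/72057594037927936 → NEW=0, ERR=-839397081575183013/72057594037927936
(6,3): OLD=18227901807791509117/1152921504606846976 → NEW=0, ERR=18227901807791509117/1152921504606846976
Row 0: .##.
Row 1: ##.#
Row 2: .#..
Row 3: .#..
Row 4: ##.#
Row 5: ..#.
Row 6: ##..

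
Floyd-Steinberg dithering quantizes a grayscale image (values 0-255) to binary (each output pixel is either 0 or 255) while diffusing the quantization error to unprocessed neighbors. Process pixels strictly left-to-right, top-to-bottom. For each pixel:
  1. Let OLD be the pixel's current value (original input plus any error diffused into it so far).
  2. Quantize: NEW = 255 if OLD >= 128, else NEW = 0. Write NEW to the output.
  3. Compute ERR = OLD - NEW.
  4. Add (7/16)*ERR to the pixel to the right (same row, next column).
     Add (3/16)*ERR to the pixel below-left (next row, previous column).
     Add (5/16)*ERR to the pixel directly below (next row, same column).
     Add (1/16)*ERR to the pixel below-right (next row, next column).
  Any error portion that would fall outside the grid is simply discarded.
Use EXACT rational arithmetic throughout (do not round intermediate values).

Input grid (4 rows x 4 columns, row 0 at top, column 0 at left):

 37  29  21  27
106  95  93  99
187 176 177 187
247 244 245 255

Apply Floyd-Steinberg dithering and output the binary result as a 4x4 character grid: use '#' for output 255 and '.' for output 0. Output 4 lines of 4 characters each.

(0,0): OLD=37 → NEW=0, ERR=37
(0,1): OLD=723/16 → NEW=0, ERR=723/16
(0,2): OLD=10437/256 → NEW=0, ERR=10437/256
(0,3): OLD=183651/4096 → NEW=0, ERR=183651/4096
(1,0): OLD=32265/256 → NEW=0, ERR=32265/256
(1,1): OLD=356799/2048 → NEW=255, ERR=-165441/2048
(1,2): OLD=5349675/65536 → NEW=0, ERR=5349675/65536
(1,3): OLD=158620701/1048576 → NEW=255, ERR=-108766179/1048576
(2,0): OLD=6921893/32768 → NEW=255, ERR=-1433947/32768
(2,1): OLD=162312423/1048576 → NEW=255, ERR=-105074457/1048576
(2,2): OLD=281376963/2097152 → NEW=255, ERR=-253396797/2097152
(2,3): OLD=3584429015/33554432 → NEW=0, ERR=3584429015/33554432
(3,0): OLD=3599317461/16777216 → NEW=255, ERR=-678872619/16777216
(3,1): OLD=45524482379/268435456 → NEW=255, ERR=-22926558901/268435456
(3,2): OLD=788734360501/4294967296 → NEW=255, ERR=-306482299979/4294967296
(3,3): OLD=17153168397171/68719476736 → NEW=255, ERR=-370298170509/68719476736
Row 0: ....
Row 1: .#.#
Row 2: ###.
Row 3: ####

Answer: ....
.#.#
###.
####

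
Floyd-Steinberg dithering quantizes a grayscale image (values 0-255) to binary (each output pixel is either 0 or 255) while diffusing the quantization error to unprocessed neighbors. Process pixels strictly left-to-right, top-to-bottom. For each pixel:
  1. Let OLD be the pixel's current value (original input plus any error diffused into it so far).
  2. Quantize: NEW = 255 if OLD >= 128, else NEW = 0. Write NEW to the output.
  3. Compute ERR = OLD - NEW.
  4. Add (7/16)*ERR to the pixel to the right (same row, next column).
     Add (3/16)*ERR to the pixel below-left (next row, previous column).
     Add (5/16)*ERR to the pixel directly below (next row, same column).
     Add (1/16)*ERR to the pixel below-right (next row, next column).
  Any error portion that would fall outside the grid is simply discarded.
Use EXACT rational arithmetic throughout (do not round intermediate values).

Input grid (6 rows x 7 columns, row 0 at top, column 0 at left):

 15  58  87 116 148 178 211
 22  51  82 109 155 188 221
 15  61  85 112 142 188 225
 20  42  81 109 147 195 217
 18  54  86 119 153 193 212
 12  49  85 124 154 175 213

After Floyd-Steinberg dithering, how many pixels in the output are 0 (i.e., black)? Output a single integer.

(0,0): OLD=15 → NEW=0, ERR=15
(0,1): OLD=1033/16 → NEW=0, ERR=1033/16
(0,2): OLD=29503/256 → NEW=0, ERR=29503/256
(0,3): OLD=681657/4096 → NEW=255, ERR=-362823/4096
(0,4): OLD=7159567/65536 → NEW=0, ERR=7159567/65536
(0,5): OLD=236763497/1048576 → NEW=255, ERR=-30623383/1048576
(0,6): OLD=3325628895/16777216 → NEW=255, ERR=-952561185/16777216
(1,0): OLD=9931/256 → NEW=0, ERR=9931/256
(1,1): OLD=226701/2048 → NEW=0, ERR=226701/2048
(1,2): OLD=10083985/65536 → NEW=255, ERR=-6627695/65536
(1,3): OLD=16976637/262144 → NEW=0, ERR=16976637/262144
(1,4): OLD=3463826839/16777216 → NEW=255, ERR=-814363241/16777216
(1,5): OLD=20645308999/134217728 → NEW=255, ERR=-13580211641/134217728
(1,6): OLD=337510164297/2147483648 → NEW=255, ERR=-210098165943/2147483648
(2,0): OLD=1568863/32768 → NEW=0, ERR=1568863/32768
(2,1): OLD=104858629/1048576 → NEW=0, ERR=104858629/1048576
(2,2): OLD=1949648719/16777216 → NEW=0, ERR=1949648719/16777216
(2,3): OLD=22502528151/134217728 → NEW=255, ERR=-11722992489/134217728
(2,4): OLD=79129302087/1073741824 → NEW=0, ERR=79129302087/1073741824
(2,5): OLD=5746491118445/34359738368 → NEW=255, ERR=-3015242165395/34359738368
(2,6): OLD=82303975511499/549755813888 → NEW=255, ERR=-57883757029941/549755813888
(3,0): OLD=901138287/16777216 → NEW=0, ERR=901138287/16777216
(3,1): OLD=16311575747/134217728 → NEW=0, ERR=16311575747/134217728
(3,2): OLD=172183040761/1073741824 → NEW=255, ERR=-101621124359/1073741824
(3,3): OLD=263625898815/4294967296 → NEW=0, ERR=263625898815/4294967296
(3,4): OLD=96191030735727/549755813888 → NEW=255, ERR=-43996701805713/549755813888
(3,5): OLD=516452392518845/4398046511104 → NEW=0, ERR=516452392518845/4398046511104
(3,6): OLD=16183882955816803/70368744177664 → NEW=255, ERR=-1760146809487517/70368744177664
(4,0): OLD=123634964385/2147483648 → NEW=0, ERR=123634964385/2147483648
(4,1): OLD=3531415636909/34359738368 → NEW=0, ERR=3531415636909/34359738368
(4,2): OLD=66242314518083/549755813888 → NEW=0, ERR=66242314518083/549755813888
(4,3): OLD=747565862710993/4398046511104 → NEW=255, ERR=-373935997620527/4398046511104
(4,4): OLD=4104153950776739/35184372088832 → NEW=0, ERR=4104153950776739/35184372088832
(4,5): OLD=305161010473414563/1125899906842624 → NEW=255, ERR=18056534228545443/1125899906842624
(4,6): OLD=3936848291335821669/18014398509481984 → NEW=255, ERR=-656823328582084251/18014398509481984
(5,0): OLD=27082113828183/549755813888 → NEW=0, ERR=27082113828183/549755813888
(5,1): OLD=566737050137501/4398046511104 → NEW=255, ERR=-554764810194019/4398046511104
(5,2): OLD=2038947686564699/35184372088832 → NEW=0, ERR=2038947686564699/35184372088832
(5,3): OLD=42836479053431015/281474976710656 → NEW=255, ERR=-28939640007786265/281474976710656
(5,4): OLD=2579014069661269773/18014398509481984 → NEW=255, ERR=-2014657550256636147/18014398509481984
(5,5): OLD=18956546275044087613/144115188075855872 → NEW=255, ERR=-17792826684299159747/144115188075855872
(5,6): OLD=342633077410393140211/2305843009213693952 → NEW=255, ERR=-245356889939098817549/2305843009213693952
Output grid:
  Row 0: ...#.##  (4 black, running=4)
  Row 1: ..#.###  (3 black, running=7)
  Row 2: ...#.##  (4 black, running=11)
  Row 3: ..#.#.#  (4 black, running=15)
  Row 4: ...#.##  (4 black, running=19)
  Row 5: .#.####  (2 black, running=21)

Answer: 21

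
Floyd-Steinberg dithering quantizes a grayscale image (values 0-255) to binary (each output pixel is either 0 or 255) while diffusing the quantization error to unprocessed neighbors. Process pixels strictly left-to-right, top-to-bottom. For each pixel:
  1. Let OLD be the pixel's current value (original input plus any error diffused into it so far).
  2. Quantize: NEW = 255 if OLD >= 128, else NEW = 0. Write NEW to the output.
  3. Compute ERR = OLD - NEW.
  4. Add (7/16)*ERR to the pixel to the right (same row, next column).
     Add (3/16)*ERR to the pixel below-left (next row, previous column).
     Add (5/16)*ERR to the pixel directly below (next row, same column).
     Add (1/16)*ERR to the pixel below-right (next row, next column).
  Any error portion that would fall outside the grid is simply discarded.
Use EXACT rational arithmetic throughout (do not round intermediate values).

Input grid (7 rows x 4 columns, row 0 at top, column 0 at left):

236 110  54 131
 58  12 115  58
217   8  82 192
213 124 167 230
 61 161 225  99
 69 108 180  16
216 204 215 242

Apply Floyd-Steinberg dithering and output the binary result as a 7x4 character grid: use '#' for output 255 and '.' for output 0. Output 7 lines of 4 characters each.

Answer: #..#
..#.
#..#
####
..#.
.##.
####

Derivation:
(0,0): OLD=236 → NEW=255, ERR=-19
(0,1): OLD=1627/16 → NEW=0, ERR=1627/16
(0,2): OLD=25213/256 → NEW=0, ERR=25213/256
(0,3): OLD=713067/4096 → NEW=255, ERR=-331413/4096
(1,0): OLD=18209/256 → NEW=0, ERR=18209/256
(1,1): OLD=188775/2048 → NEW=0, ERR=188775/2048
(1,2): OLD=11618803/65536 → NEW=255, ERR=-5092877/65536
(1,3): OLD=5108757/1048576 → NEW=0, ERR=5108757/1048576
(2,0): OLD=8405341/32768 → NEW=255, ERR=49501/32768
(2,1): OLD=28668495/1048576 → NEW=0, ERR=28668495/1048576
(2,2): OLD=160120011/2097152 → NEW=0, ERR=160120011/2097152
(2,3): OLD=7451406527/33554432 → NEW=255, ERR=-1104973633/33554432
(3,0): OLD=3667472653/16777216 → NEW=255, ERR=-610717427/16777216
(3,1): OLD=35172678931/268435456 → NEW=255, ERR=-33278362349/268435456
(3,2): OLD=567607576557/4294967296 → NEW=255, ERR=-527609083923/4294967296
(3,3): OLD=11732958719227/68719476736 → NEW=255, ERR=-5790507848453/68719476736
(4,0): OLD=113300523849/4294967296 → NEW=0, ERR=113300523849/4294967296
(4,1): OLD=3727749760219/34359738368 → NEW=0, ERR=3727749760219/34359738368
(4,2): OLD=231479101872123/1099511627776 → NEW=255, ERR=-48896363210757/1099511627776
(4,3): OLD=801043322561357/17592186044416 → NEW=0, ERR=801043322561357/17592186044416
(5,0): OLD=53648421392889/549755813888 → NEW=0, ERR=53648421392889/549755813888
(5,1): OLD=3129789798405487/17592186044416 → NEW=255, ERR=-1356217642920593/17592186044416
(5,2): OLD=1299125034235299/8796093022208 → NEW=255, ERR=-943878686427741/8796093022208
(5,3): OLD=-5487827181183205/281474976710656 → NEW=0, ERR=-5487827181183205/281474976710656
(6,0): OLD=65313689463602157/281474976710656 → NEW=255, ERR=-6462429597615123/281474976710656
(6,1): OLD=701855543222723915/4503599627370496 → NEW=255, ERR=-446562361756752565/4503599627370496
(6,2): OLD=9339509327317755677/72057594037927936 → NEW=255, ERR=-9035177152353868003/72057594037927936
(6,3): OLD=201004091057249335499/1152921504606846976 → NEW=255, ERR=-92990892617496643381/1152921504606846976
Row 0: #..#
Row 1: ..#.
Row 2: #..#
Row 3: ####
Row 4: ..#.
Row 5: .##.
Row 6: ####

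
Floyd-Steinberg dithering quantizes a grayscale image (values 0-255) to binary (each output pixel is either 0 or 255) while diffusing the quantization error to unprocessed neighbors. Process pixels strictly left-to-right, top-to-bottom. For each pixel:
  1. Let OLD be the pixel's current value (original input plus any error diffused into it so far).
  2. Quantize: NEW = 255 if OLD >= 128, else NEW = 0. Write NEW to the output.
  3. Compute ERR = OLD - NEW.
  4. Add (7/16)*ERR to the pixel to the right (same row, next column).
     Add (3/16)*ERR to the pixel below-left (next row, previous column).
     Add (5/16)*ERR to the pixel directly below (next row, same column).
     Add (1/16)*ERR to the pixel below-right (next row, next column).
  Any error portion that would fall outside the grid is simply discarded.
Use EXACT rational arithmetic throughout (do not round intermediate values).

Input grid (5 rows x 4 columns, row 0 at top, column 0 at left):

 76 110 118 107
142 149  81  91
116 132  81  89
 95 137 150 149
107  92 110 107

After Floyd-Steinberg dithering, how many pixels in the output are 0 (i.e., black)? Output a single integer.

Answer: 11

Derivation:
(0,0): OLD=76 → NEW=0, ERR=76
(0,1): OLD=573/4 → NEW=255, ERR=-447/4
(0,2): OLD=4423/64 → NEW=0, ERR=4423/64
(0,3): OLD=140529/1024 → NEW=255, ERR=-120591/1024
(1,0): OLD=9267/64 → NEW=255, ERR=-7053/64
(1,1): OLD=42789/512 → NEW=0, ERR=42789/512
(1,2): OLD=1803785/16384 → NEW=0, ERR=1803785/16384
(1,3): OLD=27966607/262144 → NEW=0, ERR=27966607/262144
(2,0): OLD=796519/8192 → NEW=0, ERR=796519/8192
(2,1): OLD=56206301/262144 → NEW=255, ERR=-10640419/262144
(2,2): OLD=64420785/524288 → NEW=0, ERR=64420785/524288
(2,3): OLD=1534918797/8388608 → NEW=255, ERR=-604176243/8388608
(3,0): OLD=493980663/4194304 → NEW=0, ERR=493980663/4194304
(3,1): OLD=13754462057/67108864 → NEW=255, ERR=-3358298263/67108864
(3,2): OLD=161558311063/1073741824 → NEW=255, ERR=-112245854057/1073741824
(3,3): OLD=1519340502177/17179869184 → NEW=0, ERR=1519340502177/17179869184
(4,0): OLD=144333933419/1073741824 → NEW=255, ERR=-129470231701/1073741824
(4,1): OLD=97656984769/8589934592 → NEW=0, ERR=97656984769/8589934592
(4,2): OLD=26322396377249/274877906944 → NEW=0, ERR=26322396377249/274877906944
(4,3): OLD=747660052864439/4398046511104 → NEW=255, ERR=-373841807467081/4398046511104
Output grid:
  Row 0: .#.#  (2 black, running=2)
  Row 1: #...  (3 black, running=5)
  Row 2: .#.#  (2 black, running=7)
  Row 3: .##.  (2 black, running=9)
  Row 4: #..#  (2 black, running=11)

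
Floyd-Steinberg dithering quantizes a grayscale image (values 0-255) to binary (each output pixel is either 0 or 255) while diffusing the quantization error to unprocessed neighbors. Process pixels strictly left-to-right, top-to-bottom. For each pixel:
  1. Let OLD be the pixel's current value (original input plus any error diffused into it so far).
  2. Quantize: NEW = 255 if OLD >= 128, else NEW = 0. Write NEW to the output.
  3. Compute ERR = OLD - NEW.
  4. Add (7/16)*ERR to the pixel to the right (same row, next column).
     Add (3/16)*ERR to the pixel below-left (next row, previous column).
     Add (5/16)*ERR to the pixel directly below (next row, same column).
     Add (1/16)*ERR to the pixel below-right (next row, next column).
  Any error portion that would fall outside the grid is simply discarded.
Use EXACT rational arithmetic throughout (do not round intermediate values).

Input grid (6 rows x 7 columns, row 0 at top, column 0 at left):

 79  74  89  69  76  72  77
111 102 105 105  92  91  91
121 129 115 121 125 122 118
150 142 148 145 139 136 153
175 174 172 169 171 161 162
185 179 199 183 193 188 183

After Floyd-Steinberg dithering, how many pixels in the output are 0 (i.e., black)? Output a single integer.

Answer: 20

Derivation:
(0,0): OLD=79 → NEW=0, ERR=79
(0,1): OLD=1737/16 → NEW=0, ERR=1737/16
(0,2): OLD=34943/256 → NEW=255, ERR=-30337/256
(0,3): OLD=70265/4096 → NEW=0, ERR=70265/4096
(0,4): OLD=5472591/65536 → NEW=0, ERR=5472591/65536
(0,5): OLD=113805609/1048576 → NEW=0, ERR=113805609/1048576
(0,6): OLD=2088484895/16777216 → NEW=0, ERR=2088484895/16777216
(1,0): OLD=39947/256 → NEW=255, ERR=-25333/256
(1,1): OLD=154317/2048 → NEW=0, ERR=154317/2048
(1,2): OLD=7270225/65536 → NEW=0, ERR=7270225/65536
(1,3): OLD=43816189/262144 → NEW=255, ERR=-23030531/262144
(1,4): OLD=1695860951/16777216 → NEW=0, ERR=1695860951/16777216
(1,5): OLD=26534769927/134217728 → NEW=255, ERR=-7690750713/134217728
(1,6): OLD=239692270729/2147483648 → NEW=0, ERR=239692270729/2147483648
(2,0): OLD=3414559/32768 → NEW=0, ERR=3414559/32768
(2,1): OLD=223086277/1048576 → NEW=255, ERR=-44300603/1048576
(2,2): OLD=2003537551/16777216 → NEW=0, ERR=2003537551/16777216
(2,3): OLD=23042221783/134217728 → NEW=255, ERR=-11183298857/134217728
(2,4): OLD=111561459015/1073741824 → NEW=0, ERR=111561459015/1073741824
(2,5): OLD=6074635463981/34359738368 → NEW=255, ERR=-2687097819859/34359738368
(2,6): OLD=63268050775563/549755813888 → NEW=0, ERR=63268050775563/549755813888
(3,0): OLD=2930010031/16777216 → NEW=255, ERR=-1348180049/16777216
(3,1): OLD=16447696515/134217728 → NEW=0, ERR=16447696515/134217728
(3,2): OLD=236941291897/1073741824 → NEW=255, ERR=-36862873223/1073741824
(3,3): OLD=562154936287/4294967296 → NEW=255, ERR=-533061724193/4294967296
(3,4): OLD=53490217051055/549755813888 → NEW=0, ERR=53490217051055/549755813888
(3,5): OLD=801327982065661/4398046511104 → NEW=255, ERR=-320173878265859/4398046511104
(3,6): OLD=10711974221402147/70368744177664 → NEW=255, ERR=-7232055543902173/70368744177664
(4,0): OLD=371225525985/2147483648 → NEW=255, ERR=-176382804255/2147483648
(4,1): OLD=5665986281837/34359738368 → NEW=255, ERR=-3095747002003/34359738368
(4,2): OLD=58406840186243/549755813888 → NEW=0, ERR=58406840186243/549755813888
(4,3): OLD=847912479318161/4398046511104 → NEW=255, ERR=-273589381013359/4398046511104
(4,4): OLD=5375580714479011/35184372088832 → NEW=255, ERR=-3596434168173149/35184372088832
(4,5): OLD=90456477536798179/1125899906842624 → NEW=0, ERR=90456477536798179/1125899906842624
(4,6): OLD=2890998944945434917/18014398509481984 → NEW=255, ERR=-1702672674972471003/18014398509481984
(5,0): OLD=78306960222871/549755813888 → NEW=255, ERR=-61880772318569/549755813888
(5,1): OLD=511871003627229/4398046511104 → NEW=0, ERR=511871003627229/4398046511104
(5,2): OLD=9352863482449499/35184372088832 → NEW=255, ERR=380848599797339/35184372088832
(5,3): OLD=43845470850773607/281474976710656 → NEW=255, ERR=-27930648210443673/281474976710656
(5,4): OLD=2320621846600870861/18014398509481984 → NEW=255, ERR=-2273049773317035059/18014398509481984
(5,5): OLD=19281544093612175741/144115188075855872 → NEW=255, ERR=-17467828865731071619/144115188075855872
(5,6): OLD=243165990751799818675/2305843009213693952 → NEW=0, ERR=243165990751799818675/2305843009213693952
Output grid:
  Row 0: ..#....  (6 black, running=6)
  Row 1: #..#.#.  (4 black, running=10)
  Row 2: .#.#.#.  (4 black, running=14)
  Row 3: #.##.##  (2 black, running=16)
  Row 4: ##.##.#  (2 black, running=18)
  Row 5: #.####.  (2 black, running=20)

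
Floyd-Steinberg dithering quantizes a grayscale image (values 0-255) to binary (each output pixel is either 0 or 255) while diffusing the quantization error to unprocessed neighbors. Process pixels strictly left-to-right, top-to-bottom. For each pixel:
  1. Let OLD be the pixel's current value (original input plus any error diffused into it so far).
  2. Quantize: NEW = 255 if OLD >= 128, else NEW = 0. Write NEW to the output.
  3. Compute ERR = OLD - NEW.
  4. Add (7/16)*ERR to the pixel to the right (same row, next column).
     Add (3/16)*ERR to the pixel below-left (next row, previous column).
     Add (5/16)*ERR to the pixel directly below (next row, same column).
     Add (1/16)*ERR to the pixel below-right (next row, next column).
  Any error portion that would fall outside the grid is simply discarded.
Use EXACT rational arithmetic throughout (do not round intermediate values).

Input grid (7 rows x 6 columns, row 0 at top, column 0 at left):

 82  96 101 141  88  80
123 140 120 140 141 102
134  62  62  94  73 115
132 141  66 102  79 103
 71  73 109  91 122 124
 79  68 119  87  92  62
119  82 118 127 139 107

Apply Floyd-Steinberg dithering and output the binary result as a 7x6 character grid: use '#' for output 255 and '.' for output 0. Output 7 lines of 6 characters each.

Answer: .#.#..
.#.#.#
#...#.
.#.#..
..#.#.
#...#.
.##.#.

Derivation:
(0,0): OLD=82 → NEW=0, ERR=82
(0,1): OLD=1055/8 → NEW=255, ERR=-985/8
(0,2): OLD=6033/128 → NEW=0, ERR=6033/128
(0,3): OLD=330999/2048 → NEW=255, ERR=-191241/2048
(0,4): OLD=1544897/32768 → NEW=0, ERR=1544897/32768
(0,5): OLD=52757319/524288 → NEW=0, ERR=52757319/524288
(1,0): OLD=16069/128 → NEW=0, ERR=16069/128
(1,1): OLD=174499/1024 → NEW=255, ERR=-86621/1024
(1,2): OLD=2376223/32768 → NEW=0, ERR=2376223/32768
(1,3): OLD=20228435/131072 → NEW=255, ERR=-13194925/131072
(1,4): OLD=1046241849/8388608 → NEW=0, ERR=1046241849/8388608
(1,5): OLD=25629980351/134217728 → NEW=255, ERR=-8595540289/134217728
(2,0): OLD=2578353/16384 → NEW=255, ERR=-1599567/16384
(2,1): OLD=7494891/524288 → NEW=0, ERR=7494891/524288
(2,2): OLD=559966721/8388608 → NEW=0, ERR=559966721/8388608
(2,3): OLD=8030448057/67108864 → NEW=0, ERR=8030448057/67108864
(2,4): OLD=313593702955/2147483648 → NEW=255, ERR=-234014627285/2147483648
(2,5): OLD=1893462211549/34359738368 → NEW=0, ERR=1893462211549/34359738368
(3,0): OLD=873850209/8388608 → NEW=0, ERR=873850209/8388608
(3,1): OLD=13251082125/67108864 → NEW=255, ERR=-3861678195/67108864
(3,2): OLD=45642286039/536870912 → NEW=0, ERR=45642286039/536870912
(3,3): OLD=5508856610469/34359738368 → NEW=255, ERR=-3252876673371/34359738368
(3,4): OLD=5865689220293/274877906944 → NEW=0, ERR=5865689220293/274877906944
(3,5): OLD=539843231355243/4398046511104 → NEW=0, ERR=539843231355243/4398046511104
(4,0): OLD=99604643279/1073741824 → NEW=0, ERR=99604643279/1073741824
(4,1): OLD=2028135240771/17179869184 → NEW=0, ERR=2028135240771/17179869184
(4,2): OLD=91186999361113/549755813888 → NEW=255, ERR=-49000733180327/549755813888
(4,3): OLD=279141035114653/8796093022208 → NEW=0, ERR=279141035114653/8796093022208
(4,4): OLD=22468794060147949/140737488355328 → NEW=255, ERR=-13419265470460691/140737488355328
(4,5): OLD=274666468501374811/2251799813685248 → NEW=0, ERR=274666468501374811/2251799813685248
(5,0): OLD=35768131833209/274877906944 → NEW=255, ERR=-34325734437511/274877906944
(5,1): OLD=346071059726217/8796093022208 → NEW=0, ERR=346071059726217/8796093022208
(5,2): OLD=8563014113280051/70368744177664 → NEW=0, ERR=8563014113280051/70368744177664
(5,3): OLD=285318080080163745/2251799813685248 → NEW=0, ERR=285318080080163745/2251799813685248
(5,4): OLD=641724269895306449/4503599627370496 → NEW=255, ERR=-506693635084170031/4503599627370496
(5,5): OLD=3237963574721347813/72057594037927936 → NEW=0, ERR=3237963574721347813/72057594037927936
(6,0): OLD=12293856783460923/140737488355328 → NEW=0, ERR=12293856783460923/140737488355328
(6,1): OLD=332193575632188831/2251799813685248 → NEW=255, ERR=-242015376857549409/2251799813685248
(6,2): OLD=1217980274972528327/9007199254740992 → NEW=255, ERR=-1078855534986424633/9007199254740992
(6,3): OLD=14512905738326824555/144115188075855872 → NEW=0, ERR=14512905738326824555/144115188075855872
(6,4): OLD=378719675408982592811/2305843009213693952 → NEW=255, ERR=-209270291940509364949/2305843009213693952
(6,5): OLD=2741358218982599085389/36893488147419103232 → NEW=0, ERR=2741358218982599085389/36893488147419103232
Row 0: .#.#..
Row 1: .#.#.#
Row 2: #...#.
Row 3: .#.#..
Row 4: ..#.#.
Row 5: #...#.
Row 6: .##.#.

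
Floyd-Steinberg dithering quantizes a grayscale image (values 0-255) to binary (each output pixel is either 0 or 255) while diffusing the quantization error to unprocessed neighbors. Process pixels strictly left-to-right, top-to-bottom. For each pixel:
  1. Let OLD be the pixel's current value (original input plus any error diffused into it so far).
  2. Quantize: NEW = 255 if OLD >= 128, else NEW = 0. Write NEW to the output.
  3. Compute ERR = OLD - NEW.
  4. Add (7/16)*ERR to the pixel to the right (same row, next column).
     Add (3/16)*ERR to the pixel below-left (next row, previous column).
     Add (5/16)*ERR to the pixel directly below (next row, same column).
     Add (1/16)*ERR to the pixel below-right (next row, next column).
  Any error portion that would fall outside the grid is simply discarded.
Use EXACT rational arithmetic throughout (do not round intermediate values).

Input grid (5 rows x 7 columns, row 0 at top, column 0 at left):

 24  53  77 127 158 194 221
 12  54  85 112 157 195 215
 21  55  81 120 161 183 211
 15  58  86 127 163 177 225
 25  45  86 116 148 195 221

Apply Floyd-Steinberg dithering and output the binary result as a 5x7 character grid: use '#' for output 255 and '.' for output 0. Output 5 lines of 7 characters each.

(0,0): OLD=24 → NEW=0, ERR=24
(0,1): OLD=127/2 → NEW=0, ERR=127/2
(0,2): OLD=3353/32 → NEW=0, ERR=3353/32
(0,3): OLD=88495/512 → NEW=255, ERR=-42065/512
(0,4): OLD=999881/8192 → NEW=0, ERR=999881/8192
(0,5): OLD=32427135/131072 → NEW=255, ERR=-996225/131072
(0,6): OLD=456497017/2097152 → NEW=255, ERR=-78276743/2097152
(1,0): OLD=1005/32 → NEW=0, ERR=1005/32
(1,1): OLD=27835/256 → NEW=0, ERR=27835/256
(1,2): OLD=1260567/8192 → NEW=255, ERR=-828393/8192
(1,3): OLD=2343531/32768 → NEW=0, ERR=2343531/32768
(1,4): OLD=461104897/2097152 → NEW=255, ERR=-73668863/2097152
(1,5): OLD=2984436753/16777216 → NEW=255, ERR=-1293753327/16777216
(1,6): OLD=45398763231/268435456 → NEW=255, ERR=-23052278049/268435456
(2,0): OLD=209721/4096 → NEW=0, ERR=209721/4096
(2,1): OLD=12370755/131072 → NEW=0, ERR=12370755/131072
(2,2): OLD=232567049/2097152 → NEW=0, ERR=232567049/2097152
(2,3): OLD=2985677953/16777216 → NEW=255, ERR=-1292512127/16777216
(2,4): OLD=14271198449/134217728 → NEW=0, ERR=14271198449/134217728
(2,5): OLD=803689078683/4294967296 → NEW=255, ERR=-291527581797/4294967296
(2,6): OLD=10283733423085/68719476736 → NEW=255, ERR=-7239733144595/68719476736
(3,0): OLD=102124905/2097152 → NEW=0, ERR=102124905/2097152
(3,1): OLD=2227885045/16777216 → NEW=255, ERR=-2050305035/16777216
(3,2): OLD=7870958095/134217728 → NEW=0, ERR=7870958095/134217728
(3,3): OLD=83456132841/536870912 → NEW=255, ERR=-53445949719/536870912
(3,4): OLD=9286227425641/68719476736 → NEW=255, ERR=-8237239142039/68719476736
(3,5): OLD=49609165875211/549755813888 → NEW=0, ERR=49609165875211/549755813888
(3,6): OLD=1999480234869461/8796093022208 → NEW=255, ERR=-243523485793579/8796093022208
(4,0): OLD=4644967495/268435456 → NEW=0, ERR=4644967495/268435456
(4,1): OLD=122061634395/4294967296 → NEW=0, ERR=122061634395/4294967296
(4,2): OLD=6216078853045/68719476736 → NEW=0, ERR=6216078853045/68719476736
(4,3): OLD=58084353045847/549755813888 → NEW=0, ERR=58084353045847/549755813888
(4,4): OLD=736510759019765/4398046511104 → NEW=255, ERR=-384991101311755/4398046511104
(4,5): OLD=24237731013379541/140737488355328 → NEW=255, ERR=-11650328517229099/140737488355328
(4,6): OLD=409313526804403811/2251799813685248 → NEW=255, ERR=-164895425685334429/2251799813685248
Row 0: ...#.##
Row 1: ..#.###
Row 2: ...#.##
Row 3: .#.##.#
Row 4: ....###

Answer: ...#.##
..#.###
...#.##
.#.##.#
....###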